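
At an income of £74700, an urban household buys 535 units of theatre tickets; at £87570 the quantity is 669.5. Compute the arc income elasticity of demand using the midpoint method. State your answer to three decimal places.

1.408

ΔQ = 669.5 − 535 = 134.5; midpoint Q̄ = (535 + 669.5)/2 = 602.25.
ΔI = 87570 − 74700 = 12870; midpoint Ī = (74700 + 87570)/2 = 81135.
η = (ΔQ/Q̄) ÷ (ΔI/Ī) = (134.5/602.25) ÷ (12870/81135) = 1.408.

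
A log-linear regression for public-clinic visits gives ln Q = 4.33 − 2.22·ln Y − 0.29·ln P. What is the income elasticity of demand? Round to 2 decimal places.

-2.22

In a log-linear demand, the coefficient on ln Y is the income elasticity.
So η = -2.22.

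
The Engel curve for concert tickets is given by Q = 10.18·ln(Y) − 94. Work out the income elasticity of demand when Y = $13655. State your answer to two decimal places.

At Y = 13655: Q = 2.933.
dQ/dY = 10.18/Y = 0.000745514 at this income.
η = (dQ/dY)·(Y/Q) = 0.000745514 × (13655/2.933) = 3.47.

3.47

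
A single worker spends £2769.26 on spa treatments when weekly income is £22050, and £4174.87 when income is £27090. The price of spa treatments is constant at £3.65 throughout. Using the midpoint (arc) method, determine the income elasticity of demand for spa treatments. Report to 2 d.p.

With a constant price, Q₁ = 2769.26/3.65 = 758.701 and Q₂ = 4174.87/3.65 = 1143.800 (equivalently, work directly with expenditure since P cancels).
Midpoint %ΔQ = (4174.87 − 2769.26)/3472.07 = 0.40483; midpoint %ΔI = (27090 − 22050)/24570 = 0.20513.
η = 0.40483 / 0.20513 = 1.97.

1.97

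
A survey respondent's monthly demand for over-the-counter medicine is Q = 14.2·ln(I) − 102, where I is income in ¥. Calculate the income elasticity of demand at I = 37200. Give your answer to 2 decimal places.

0.30

At I = 37200: Q = 47.442.
dQ/dI = 14.2/I = 0.00038172 at this income.
η = (dQ/dI)·(I/Q) = 0.00038172 × (37200/47.442) = 0.30.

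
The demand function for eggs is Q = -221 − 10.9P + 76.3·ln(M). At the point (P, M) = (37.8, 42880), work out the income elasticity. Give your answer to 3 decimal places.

At P = 37.8, M = 42880: Q = 180.808.
Holding P constant, ∂Q/∂M = 76.3/M = 0.00177938.
η_M = (∂Q/∂M)·(M/Q) = 0.00177938 × (42880/180.808) = 0.422.

0.422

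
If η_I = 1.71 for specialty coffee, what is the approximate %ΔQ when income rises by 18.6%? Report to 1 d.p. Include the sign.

%ΔQ ≈ η × %ΔI = 1.71 × 18.6% = 31.8%.

31.8%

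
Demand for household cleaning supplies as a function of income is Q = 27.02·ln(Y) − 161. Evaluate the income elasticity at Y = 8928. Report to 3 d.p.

0.319

At Y = 8928: Q = 84.800.
dQ/dY = 27.02/Y = 0.00302643 at this income.
η = (dQ/dY)·(Y/Q) = 0.00302643 × (8928/84.800) = 0.319.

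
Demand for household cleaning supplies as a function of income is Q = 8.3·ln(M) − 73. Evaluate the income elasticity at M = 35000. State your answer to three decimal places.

At M = 35000: Q = 13.844.
dQ/dM = 8.3/M = 0.000237143 at this income.
η = (dQ/dM)·(M/Q) = 0.000237143 × (35000/13.844) = 0.600.

0.600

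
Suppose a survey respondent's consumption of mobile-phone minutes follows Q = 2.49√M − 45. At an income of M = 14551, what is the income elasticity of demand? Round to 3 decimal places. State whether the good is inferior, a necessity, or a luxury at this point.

0.588 (necessity)

At M = 14551: Q = 255.363.
dQ/dM = 2.49/(2√M) = 0.010321 at this income.
η = (dQ/dM)·(M/Q) = 0.010321 × (14551/255.363) = 0.588.
Since 0 < η < 1, the good is a necessity.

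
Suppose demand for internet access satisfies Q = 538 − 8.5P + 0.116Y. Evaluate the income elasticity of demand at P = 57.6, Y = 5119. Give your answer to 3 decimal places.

At P = 57.6, Y = 5119: Q = 642.204.
Holding P constant, ∂Q/∂Y = 0.116.
η_Y = (∂Q/∂Y)·(Y/Q) = 0.116 × (5119/642.204) = 0.925.

0.925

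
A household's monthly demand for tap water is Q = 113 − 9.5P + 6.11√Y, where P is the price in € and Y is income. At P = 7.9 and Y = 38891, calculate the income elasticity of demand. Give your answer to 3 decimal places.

0.485

At P = 7.9, Y = 38891: Q = 1242.891.
Holding P constant, ∂Q/∂Y = 6.11/(2√Y) = 0.0154913.
η_Y = (∂Q/∂Y)·(Y/Q) = 0.0154913 × (38891/1242.891) = 0.485.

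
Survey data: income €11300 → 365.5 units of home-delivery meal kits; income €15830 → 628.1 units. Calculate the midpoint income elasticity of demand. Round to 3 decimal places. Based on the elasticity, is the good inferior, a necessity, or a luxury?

1.583 (luxury)

ΔQ = 628.1 − 365.5 = 262.6; midpoint Q̄ = (365.5 + 628.1)/2 = 496.8.
ΔI = 15830 − 11300 = 4530; midpoint Ī = (11300 + 15830)/2 = 13565.
η = (ΔQ/Q̄) ÷ (ΔI/Ī) = (262.6/496.8) ÷ (4530/13565) = 1.583.
η > 1 ⇒ luxury.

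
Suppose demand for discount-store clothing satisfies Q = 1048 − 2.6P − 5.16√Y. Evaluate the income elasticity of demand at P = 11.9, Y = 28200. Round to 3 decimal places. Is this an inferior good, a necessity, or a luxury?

-2.878 (inferior good)

At P = 11.9, Y = 28200: Q = 150.549.
Holding P constant, ∂Q/∂Y = -5.16/(2√Y) = -0.0153637.
η_Y = (∂Q/∂Y)·(Y/Q) = -0.0153637 × (28200/150.549) = -2.878.
Since η < 0, this is an inferior good.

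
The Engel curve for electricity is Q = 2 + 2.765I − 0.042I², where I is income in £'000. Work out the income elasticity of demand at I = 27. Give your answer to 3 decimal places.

At I = 27: Q = 46.0370.
dQ/dI = 2.765 − 0.084I = 0.49700.
η = (dQ/dI)·(I/Q) = 0.49700 × (27/46.0370) = 0.291.

0.291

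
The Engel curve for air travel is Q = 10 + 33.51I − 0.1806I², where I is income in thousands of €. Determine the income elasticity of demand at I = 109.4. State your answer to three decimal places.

At I = 109.4: Q = 1514.5082.
dQ/dI = 33.51 − 0.3612I = -6.00528.
η = (dQ/dI)·(I/Q) = -6.00528 × (109.4/1514.5082) = -0.434.

-0.434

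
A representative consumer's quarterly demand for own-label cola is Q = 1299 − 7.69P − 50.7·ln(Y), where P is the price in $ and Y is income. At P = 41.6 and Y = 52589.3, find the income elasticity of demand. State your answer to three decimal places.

At P = 41.6, Y = 52589.3: Q = 427.973.
Holding P constant, ∂Q/∂Y = -50.7/Y = -0.000964074.
η_Y = (∂Q/∂Y)·(Y/Q) = -0.000964074 × (52589.3/427.973) = -0.118.

-0.118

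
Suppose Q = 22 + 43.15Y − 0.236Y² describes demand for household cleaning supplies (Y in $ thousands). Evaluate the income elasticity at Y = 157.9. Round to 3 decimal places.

At Y = 157.9: Q = 951.3362.
dQ/dY = 43.15 − 0.472Y = -31.37880.
η = (dQ/dY)·(Y/Q) = -31.37880 × (157.9/951.3362) = -5.208.

-5.208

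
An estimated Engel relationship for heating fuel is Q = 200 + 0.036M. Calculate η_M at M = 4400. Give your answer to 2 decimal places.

At M = 4400: Q = 358.400.
dQ/dM = 0.036.
η = (dQ/dM)·(M/Q) = 0.036 × (4400/358.400) = 0.44.

0.44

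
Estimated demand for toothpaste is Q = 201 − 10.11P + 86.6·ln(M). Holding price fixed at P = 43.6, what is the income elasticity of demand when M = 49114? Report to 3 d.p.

At P = 43.6, M = 49114: Q = 695.648.
Holding P constant, ∂Q/∂M = 86.6/M = 0.00176324.
η_M = (∂Q/∂M)·(M/Q) = 0.00176324 × (49114/695.648) = 0.124.

0.124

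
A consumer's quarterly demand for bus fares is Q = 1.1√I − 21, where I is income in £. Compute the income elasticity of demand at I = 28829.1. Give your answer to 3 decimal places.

0.563

At I = 28829.1: Q = 165.770.
dQ/dI = 1.1/(2√I) = 0.00323927 at this income.
η = (dQ/dI)·(I/Q) = 0.00323927 × (28829.1/165.770) = 0.563.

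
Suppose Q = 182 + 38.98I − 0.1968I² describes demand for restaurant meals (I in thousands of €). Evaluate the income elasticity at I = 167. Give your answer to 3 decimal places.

-3.713

At I = 167: Q = 1203.1048.
dQ/dI = 38.98 − 0.3936I = -26.75120.
η = (dQ/dI)·(I/Q) = -26.75120 × (167/1203.1048) = -3.713.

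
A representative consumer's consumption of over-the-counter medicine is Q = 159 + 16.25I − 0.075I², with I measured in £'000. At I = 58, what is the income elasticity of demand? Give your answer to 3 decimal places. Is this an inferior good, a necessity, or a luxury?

0.516 (necessity)

At I = 58: Q = 849.2000.
dQ/dI = 16.25 − 0.15I = 7.55000.
η = (dQ/dI)·(I/Q) = 7.55000 × (58/849.2000) = 0.516.
0 < η < 1 ⇒ necessity.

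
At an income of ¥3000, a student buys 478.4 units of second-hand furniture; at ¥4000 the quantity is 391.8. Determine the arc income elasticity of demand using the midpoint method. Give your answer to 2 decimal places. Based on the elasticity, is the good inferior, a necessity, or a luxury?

-0.70 (inferior good)

ΔQ = 391.8 − 478.4 = -86.6; midpoint Q̄ = (478.4 + 391.8)/2 = 435.1.
ΔI = 4000 − 3000 = 1000; midpoint Ī = (3000 + 4000)/2 = 3500.
η = (ΔQ/Q̄) ÷ (ΔI/Ī) = (-86.6/435.1) ÷ (1000/3500) = -0.70.
η < 0 ⇒ inferior good.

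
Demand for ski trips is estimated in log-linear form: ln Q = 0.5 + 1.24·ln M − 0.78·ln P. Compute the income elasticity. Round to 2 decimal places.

1.24

In a log-linear demand, the coefficient on ln M is the income elasticity.
So η = 1.24.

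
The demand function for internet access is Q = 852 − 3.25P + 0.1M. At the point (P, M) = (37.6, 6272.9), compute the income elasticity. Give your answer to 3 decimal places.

0.462

At P = 37.6, M = 6272.9: Q = 1357.090.
Holding P constant, ∂Q/∂M = 0.1.
η_M = (∂Q/∂M)·(M/Q) = 0.1 × (6272.9/1357.090) = 0.462.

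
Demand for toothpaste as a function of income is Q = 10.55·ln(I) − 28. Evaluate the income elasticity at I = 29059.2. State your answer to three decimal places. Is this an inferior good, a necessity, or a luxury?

0.131 (necessity)

At I = 29059.2: Q = 80.423.
dQ/dI = 10.55/I = 0.000363052 at this income.
η = (dQ/dI)·(I/Q) = 0.000363052 × (29059.2/80.423) = 0.131.
Since 0 < η < 1, the good is a necessity.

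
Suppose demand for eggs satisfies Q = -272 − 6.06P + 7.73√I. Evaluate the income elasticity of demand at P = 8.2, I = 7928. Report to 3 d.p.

0.939

At P = 8.2, I = 7928: Q = 366.582.
Holding P constant, ∂Q/∂I = 7.73/(2√I) = 0.0434078.
η_I = (∂Q/∂I)·(I/Q) = 0.0434078 × (7928/366.582) = 0.939.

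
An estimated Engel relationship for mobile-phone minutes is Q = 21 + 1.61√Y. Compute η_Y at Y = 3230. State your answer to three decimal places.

0.407

At Y = 3230: Q = 112.501.
dQ/dY = 1.61/(2√Y) = 0.0141643 at this income.
η = (dQ/dY)·(Y/Q) = 0.0141643 × (3230/112.501) = 0.407.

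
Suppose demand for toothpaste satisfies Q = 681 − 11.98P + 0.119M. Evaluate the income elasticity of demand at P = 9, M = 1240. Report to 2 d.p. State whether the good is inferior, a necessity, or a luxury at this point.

0.20 (necessity)

At P = 9, M = 1240: Q = 720.740.
Holding P constant, ∂Q/∂M = 0.119.
η_M = (∂Q/∂M)·(M/Q) = 0.119 × (1240/720.740) = 0.20.
Since 0 < η < 1, this is a necessity.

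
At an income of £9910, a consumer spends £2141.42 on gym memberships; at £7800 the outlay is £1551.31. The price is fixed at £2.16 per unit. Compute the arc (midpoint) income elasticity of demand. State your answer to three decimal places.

1.341

With a constant price, Q₁ = 2141.42/2.16 = 991.398 and Q₂ = 1551.31/2.16 = 718.199 (equivalently, work directly with expenditure since P cancels).
Midpoint %ΔQ = (1551.31 − 2141.42)/1846.37 = -0.31961; midpoint %ΔI = (7800 − 9910)/8855 = -0.23828.
η = -0.31961 / -0.23828 = 1.341.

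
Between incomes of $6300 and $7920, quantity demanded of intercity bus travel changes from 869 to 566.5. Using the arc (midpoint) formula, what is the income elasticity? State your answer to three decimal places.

ΔQ = 566.5 − 869 = -302.5; midpoint Q̄ = (869 + 566.5)/2 = 717.75.
ΔI = 7920 − 6300 = 1620; midpoint Ī = (6300 + 7920)/2 = 7110.
η = (ΔQ/Q̄) ÷ (ΔI/Ī) = (-302.5/717.75) ÷ (1620/7110) = -1.850.

-1.850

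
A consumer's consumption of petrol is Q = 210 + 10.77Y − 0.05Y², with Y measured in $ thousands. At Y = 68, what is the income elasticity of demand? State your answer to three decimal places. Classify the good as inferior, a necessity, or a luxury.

At Y = 68: Q = 711.1600.
dQ/dY = 10.77 − 0.1Y = 3.97000.
η = (dQ/dY)·(Y/Q) = 3.97000 × (68/711.1600) = 0.380.
0 < η < 1 ⇒ necessity.

0.380 (necessity)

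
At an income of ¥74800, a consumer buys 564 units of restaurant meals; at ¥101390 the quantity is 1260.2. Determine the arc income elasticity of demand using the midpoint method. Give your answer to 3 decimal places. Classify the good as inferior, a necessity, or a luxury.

ΔQ = 1260.2 − 564 = 696.2; midpoint Q̄ = (564 + 1260.2)/2 = 912.1.
ΔI = 101390 − 74800 = 26590; midpoint Ī = (74800 + 101390)/2 = 88095.
η = (ΔQ/Q̄) ÷ (ΔI/Ī) = (696.2/912.1) ÷ (26590/88095) = 2.529.
η > 1 ⇒ luxury.

2.529 (luxury)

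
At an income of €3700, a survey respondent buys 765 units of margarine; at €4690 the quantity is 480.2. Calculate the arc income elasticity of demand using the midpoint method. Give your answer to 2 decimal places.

-1.94

ΔQ = 480.2 − 765 = -284.8; midpoint Q̄ = (765 + 480.2)/2 = 622.6.
ΔI = 4690 − 3700 = 990; midpoint Ī = (3700 + 4690)/2 = 4195.
η = (ΔQ/Q̄) ÷ (ΔI/Ī) = (-284.8/622.6) ÷ (990/4195) = -1.94.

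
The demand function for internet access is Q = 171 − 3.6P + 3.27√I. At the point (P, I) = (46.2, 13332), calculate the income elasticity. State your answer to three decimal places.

0.494

At P = 46.2, I = 13332: Q = 382.248.
Holding P constant, ∂Q/∂I = 3.27/(2√I) = 0.0141602.
η_I = (∂Q/∂I)·(I/Q) = 0.0141602 × (13332/382.248) = 0.494.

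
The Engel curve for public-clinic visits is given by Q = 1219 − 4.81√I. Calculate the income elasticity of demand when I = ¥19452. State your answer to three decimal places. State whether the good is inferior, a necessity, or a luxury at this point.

At I = 19452: Q = 548.147.
dQ/dI = -4.81/(2√I) = -0.0172438 at this income.
η = (dQ/dI)·(I/Q) = -0.0172438 × (19452/548.147) = -0.612.
Since η < 0, the good is an inferior good.

-0.612 (inferior good)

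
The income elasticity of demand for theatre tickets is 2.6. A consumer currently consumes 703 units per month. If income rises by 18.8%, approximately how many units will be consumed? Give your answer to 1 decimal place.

1046.6

%ΔQ ≈ η × %ΔI = 2.6 × 18.8% = 48.88%.
New Q ≈ 703 × (1 + 0.4888) = 1046.6.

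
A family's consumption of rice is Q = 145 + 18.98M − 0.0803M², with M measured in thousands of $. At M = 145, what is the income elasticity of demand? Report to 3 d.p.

At M = 145: Q = 1208.7925.
dQ/dM = 18.98 − 0.1606M = -4.30700.
η = (dQ/dM)·(M/Q) = -4.30700 × (145/1208.7925) = -0.517.

-0.517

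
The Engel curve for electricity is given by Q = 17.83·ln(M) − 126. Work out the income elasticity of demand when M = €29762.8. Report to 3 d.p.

0.309

At M = 29762.8: Q = 57.667.
dQ/dM = 17.83/M = 0.00059907 at this income.
η = (dQ/dM)·(M/Q) = 0.00059907 × (29762.8/57.667) = 0.309.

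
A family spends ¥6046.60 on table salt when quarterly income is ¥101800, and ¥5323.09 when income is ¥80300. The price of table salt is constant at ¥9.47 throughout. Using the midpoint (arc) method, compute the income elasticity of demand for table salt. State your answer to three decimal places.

0.539

With a constant price, Q₁ = 6046.60/9.47 = 638.501 and Q₂ = 5323.09/9.47 = 562.100 (equivalently, work directly with expenditure since P cancels).
Midpoint %ΔQ = (5323.09 − 6046.60)/5684.85 = -0.12727; midpoint %ΔI = (80300 − 101800)/91050 = -0.23613.
η = -0.12727 / -0.23613 = 0.539.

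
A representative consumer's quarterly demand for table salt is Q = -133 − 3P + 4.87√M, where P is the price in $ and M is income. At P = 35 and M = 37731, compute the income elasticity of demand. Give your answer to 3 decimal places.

At P = 35, M = 37731: Q = 707.972.
Holding P constant, ∂Q/∂M = 4.87/(2√M) = 0.0125357.
η_M = (∂Q/∂M)·(M/Q) = 0.0125357 × (37731/707.972) = 0.668.

0.668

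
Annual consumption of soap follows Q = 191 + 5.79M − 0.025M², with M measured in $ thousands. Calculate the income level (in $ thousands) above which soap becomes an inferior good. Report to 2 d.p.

dQ/dM = 5.79 − 0.05M.
The good is inferior where dQ/dM < 0. Setting dQ/dM = 0 gives M = 5.79 / 0.05 = 115.80.

115.80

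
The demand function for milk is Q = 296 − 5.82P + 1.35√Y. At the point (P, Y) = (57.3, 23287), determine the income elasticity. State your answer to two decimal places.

At P = 57.3, Y = 23287: Q = 168.525.
Holding P constant, ∂Q/∂Y = 1.35/(2√Y) = 0.00442331.
η_Y = (∂Q/∂Y)·(Y/Q) = 0.00442331 × (23287/168.525) = 0.61.

0.61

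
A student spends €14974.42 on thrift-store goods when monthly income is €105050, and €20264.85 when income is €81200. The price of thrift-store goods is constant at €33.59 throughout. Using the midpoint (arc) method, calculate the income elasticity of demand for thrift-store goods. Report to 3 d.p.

-1.172

With a constant price, Q₁ = 14974.42/33.59 = 445.800 and Q₂ = 20264.85/33.59 = 603.300 (equivalently, work directly with expenditure since P cancels).
Midpoint %ΔQ = (20264.85 − 14974.42)/17619.63 = 0.30026; midpoint %ΔI = (81200 − 105050)/93125 = -0.25611.
η = 0.30026 / -0.25611 = -1.172.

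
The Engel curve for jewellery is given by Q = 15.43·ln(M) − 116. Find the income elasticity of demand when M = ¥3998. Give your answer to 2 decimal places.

1.29

At M = 3998: Q = 11.969.
dQ/dM = 15.43/M = 0.00385943 at this income.
η = (dQ/dM)·(M/Q) = 0.00385943 × (3998/11.969) = 1.29.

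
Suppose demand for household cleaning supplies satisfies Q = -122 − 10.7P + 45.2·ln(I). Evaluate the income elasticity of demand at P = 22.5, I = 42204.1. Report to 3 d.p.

0.381

At P = 22.5, I = 42204.1: Q = 118.642.
Holding P constant, ∂Q/∂I = 45.2/I = 0.00107099.
η_I = (∂Q/∂I)·(I/Q) = 0.00107099 × (42204.1/118.642) = 0.381.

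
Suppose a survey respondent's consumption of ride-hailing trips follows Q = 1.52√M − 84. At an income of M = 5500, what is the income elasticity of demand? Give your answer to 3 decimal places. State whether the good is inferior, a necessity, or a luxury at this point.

1.962 (luxury)

At M = 5500: Q = 28.726.
dQ/dM = 1.52/(2√M) = 0.0102478 at this income.
η = (dQ/dM)·(M/Q) = 0.0102478 × (5500/28.726) = 1.962.
Since η > 1, the good is a luxury.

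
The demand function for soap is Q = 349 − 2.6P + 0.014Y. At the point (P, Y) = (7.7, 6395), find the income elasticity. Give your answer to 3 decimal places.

At P = 7.7, Y = 6395: Q = 418.510.
Holding P constant, ∂Q/∂Y = 0.014.
η_Y = (∂Q/∂Y)·(Y/Q) = 0.014 × (6395/418.510) = 0.214.

0.214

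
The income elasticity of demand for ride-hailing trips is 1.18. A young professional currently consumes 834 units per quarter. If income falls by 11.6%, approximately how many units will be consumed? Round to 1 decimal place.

%ΔQ ≈ η × %ΔI = 1.18 × (-11.6%) = -13.688%.
New Q ≈ 834 × (1 − 0.13688) = 719.8.

719.8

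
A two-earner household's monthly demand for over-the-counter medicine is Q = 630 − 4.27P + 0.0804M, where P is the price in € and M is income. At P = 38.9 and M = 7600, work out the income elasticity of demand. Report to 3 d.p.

At P = 38.9, M = 7600: Q = 1074.937.
Holding P constant, ∂Q/∂M = 0.0804.
η_M = (∂Q/∂M)·(M/Q) = 0.0804 × (7600/1074.937) = 0.568.

0.568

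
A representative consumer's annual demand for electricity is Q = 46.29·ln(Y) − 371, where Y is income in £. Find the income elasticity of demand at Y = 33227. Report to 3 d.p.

At Y = 33227: Q = 110.931.
dQ/dY = 46.29/Y = 0.00139314 at this income.
η = (dQ/dY)·(Y/Q) = 0.00139314 × (33227/110.931) = 0.417.

0.417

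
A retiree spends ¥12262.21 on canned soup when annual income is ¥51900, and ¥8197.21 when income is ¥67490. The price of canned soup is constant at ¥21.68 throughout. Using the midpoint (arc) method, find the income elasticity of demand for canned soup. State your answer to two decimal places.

-1.52

With a constant price, Q₁ = 12262.21/21.68 = 565.600 and Q₂ = 8197.21/21.68 = 378.100 (equivalently, work directly with expenditure since P cancels).
Midpoint %ΔQ = (8197.21 − 12262.21)/10229.71 = -0.39737; midpoint %ΔI = (67490 − 51900)/59695 = 0.26116.
η = -0.39737 / 0.26116 = -1.52.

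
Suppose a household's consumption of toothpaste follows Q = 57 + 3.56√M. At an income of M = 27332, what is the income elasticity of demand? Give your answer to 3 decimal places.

At M = 27332: Q = 645.553.
dQ/dM = 3.56/(2√M) = 0.0107667 at this income.
η = (dQ/dM)·(M/Q) = 0.0107667 × (27332/645.553) = 0.456.

0.456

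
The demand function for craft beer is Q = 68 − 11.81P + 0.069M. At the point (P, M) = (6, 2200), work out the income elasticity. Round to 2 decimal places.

1.02

At P = 6, M = 2200: Q = 148.940.
Holding P constant, ∂Q/∂M = 0.069.
η_M = (∂Q/∂M)·(M/Q) = 0.069 × (2200/148.940) = 1.02.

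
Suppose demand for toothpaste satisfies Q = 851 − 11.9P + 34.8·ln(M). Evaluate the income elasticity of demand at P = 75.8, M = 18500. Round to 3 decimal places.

At P = 75.8, M = 18500: Q = 290.908.
Holding P constant, ∂Q/∂M = 34.8/M = 0.00188108.
η_M = (∂Q/∂M)·(M/Q) = 0.00188108 × (18500/290.908) = 0.120.

0.120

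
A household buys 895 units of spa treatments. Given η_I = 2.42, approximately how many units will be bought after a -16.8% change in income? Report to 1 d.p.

%ΔQ ≈ η × %ΔI = 2.42 × (-16.8%) = -40.656%.
New Q ≈ 895 × (1 − 0.40656) = 531.1.

531.1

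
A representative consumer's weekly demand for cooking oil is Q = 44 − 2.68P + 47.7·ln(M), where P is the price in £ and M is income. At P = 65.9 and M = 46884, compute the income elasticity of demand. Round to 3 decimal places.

0.125

At P = 65.9, M = 46884: Q = 380.422.
Holding P constant, ∂Q/∂M = 47.7/M = 0.0010174.
η_M = (∂Q/∂M)·(M/Q) = 0.0010174 × (46884/380.422) = 0.125.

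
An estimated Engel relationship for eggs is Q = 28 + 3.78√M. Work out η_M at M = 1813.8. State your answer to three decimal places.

0.426

At M = 1813.8: Q = 188.985.
dQ/dM = 3.78/(2√M) = 0.0443779 at this income.
η = (dQ/dM)·(M/Q) = 0.0443779 × (1813.8/188.985) = 0.426.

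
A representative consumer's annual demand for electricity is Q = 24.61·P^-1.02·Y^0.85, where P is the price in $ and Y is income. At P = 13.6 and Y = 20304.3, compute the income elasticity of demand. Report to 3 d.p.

0.850

For a multiplicative demand Q = A·P^α·Y^β, the income elasticity is β everywhere.
Here β = 0.85, so η = 0.850.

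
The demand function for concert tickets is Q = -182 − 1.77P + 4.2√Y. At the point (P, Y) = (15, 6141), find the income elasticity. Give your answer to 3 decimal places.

At P = 15, Y = 6141: Q = 120.581.
Holding P constant, ∂Q/∂Y = 4.2/(2√Y) = 0.0267978.
η_Y = (∂Q/∂Y)·(Y/Q) = 0.0267978 × (6141/120.581) = 1.365.

1.365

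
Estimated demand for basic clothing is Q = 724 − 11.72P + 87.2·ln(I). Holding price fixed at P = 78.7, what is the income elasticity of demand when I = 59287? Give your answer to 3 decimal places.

0.115

At P = 78.7, I = 59287: Q = 759.977.
Holding P constant, ∂Q/∂I = 87.2/I = 0.00147081.
η_I = (∂Q/∂I)·(I/Q) = 0.00147081 × (59287/759.977) = 0.115.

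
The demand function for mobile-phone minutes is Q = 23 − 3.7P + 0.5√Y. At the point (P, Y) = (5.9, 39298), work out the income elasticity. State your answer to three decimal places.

0.494

At P = 5.9, Y = 39298: Q = 100.289.
Holding P constant, ∂Q/∂Y = 0.5/(2√Y) = 0.00126112.
η_Y = (∂Q/∂Y)·(Y/Q) = 0.00126112 × (39298/100.289) = 0.494.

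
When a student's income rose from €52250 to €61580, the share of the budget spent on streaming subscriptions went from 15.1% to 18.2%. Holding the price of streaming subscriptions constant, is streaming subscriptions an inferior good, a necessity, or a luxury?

The budget share rises as income rises, so η > 1.

luxury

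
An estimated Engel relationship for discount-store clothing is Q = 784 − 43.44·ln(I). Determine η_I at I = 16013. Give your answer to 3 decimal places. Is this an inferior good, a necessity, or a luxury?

-0.120 (inferior good)

At I = 16013: Q = 363.451.
dQ/dI = -43.44/I = -0.0027128 at this income.
η = (dQ/dI)·(I/Q) = -0.0027128 × (16013/363.451) = -0.120.
Since η < 0, the good is an inferior good.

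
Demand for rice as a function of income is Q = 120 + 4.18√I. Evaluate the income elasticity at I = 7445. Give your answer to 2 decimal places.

0.38

At I = 7445: Q = 480.669.
dQ/dI = 4.18/(2√I) = 0.0242222 at this income.
η = (dQ/dI)·(I/Q) = 0.0242222 × (7445/480.669) = 0.38.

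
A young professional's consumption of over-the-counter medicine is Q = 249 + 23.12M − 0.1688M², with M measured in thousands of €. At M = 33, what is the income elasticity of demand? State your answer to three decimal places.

At M = 33: Q = 828.1368.
dQ/dM = 23.12 − 0.3376M = 11.97920.
η = (dQ/dM)·(M/Q) = 11.97920 × (33/828.1368) = 0.477.

0.477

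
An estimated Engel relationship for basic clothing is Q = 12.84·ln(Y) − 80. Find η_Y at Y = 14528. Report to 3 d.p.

0.298

At Y = 14528: Q = 43.056.
dQ/dY = 12.84/Y = 0.000883811 at this income.
η = (dQ/dY)·(Y/Q) = 0.000883811 × (14528/43.056) = 0.298.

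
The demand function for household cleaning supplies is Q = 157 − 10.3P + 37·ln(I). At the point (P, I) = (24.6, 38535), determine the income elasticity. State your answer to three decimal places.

0.126

At P = 24.6, I = 38535: Q = 294.315.
Holding P constant, ∂Q/∂I = 37/I = 0.000960166.
η_I = (∂Q/∂I)·(I/Q) = 0.000960166 × (38535/294.315) = 0.126.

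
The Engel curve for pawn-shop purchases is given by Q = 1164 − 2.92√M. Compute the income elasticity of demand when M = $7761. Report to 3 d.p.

At M = 7761: Q = 906.758.
dQ/dM = -2.92/(2√M) = -0.0165727 at this income.
η = (dQ/dM)·(M/Q) = -0.0165727 × (7761/906.758) = -0.142.

-0.142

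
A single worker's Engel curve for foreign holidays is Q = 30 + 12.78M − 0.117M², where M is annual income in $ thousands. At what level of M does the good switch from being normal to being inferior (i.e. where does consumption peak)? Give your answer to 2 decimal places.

54.62

dQ/dM = 12.78 − 0.234M.
The good is inferior where dQ/dM < 0. Setting dQ/dM = 0 gives M = 12.78 / 0.234 = 54.62.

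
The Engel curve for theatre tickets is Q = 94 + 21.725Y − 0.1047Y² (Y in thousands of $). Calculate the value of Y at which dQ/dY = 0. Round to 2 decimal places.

103.75

dQ/dY = 21.725 − 0.2094Y.
The good is inferior where dQ/dY < 0. Setting dQ/dY = 0 gives Y = 21.725 / 0.2094 = 103.75.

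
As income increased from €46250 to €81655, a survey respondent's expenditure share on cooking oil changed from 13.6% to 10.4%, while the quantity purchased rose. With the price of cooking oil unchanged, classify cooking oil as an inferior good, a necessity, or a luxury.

Quantity rises but the budget share falls as income rises, so 0 < η < 1.

necessity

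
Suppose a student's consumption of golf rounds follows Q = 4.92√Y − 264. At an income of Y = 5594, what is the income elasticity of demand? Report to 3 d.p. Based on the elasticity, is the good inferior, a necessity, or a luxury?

At Y = 5594: Q = 103.982.
dQ/dY = 4.92/(2√Y) = 0.0328908 at this income.
η = (dQ/dY)·(Y/Q) = 0.0328908 × (5594/103.982) = 1.769.
Since η > 1, the good is a luxury.

1.769 (luxury)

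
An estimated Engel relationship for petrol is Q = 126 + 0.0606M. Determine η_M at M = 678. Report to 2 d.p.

0.25

At M = 678: Q = 167.087.
dQ/dM = 0.0606.
η = (dQ/dM)·(M/Q) = 0.0606 × (678/167.087) = 0.25.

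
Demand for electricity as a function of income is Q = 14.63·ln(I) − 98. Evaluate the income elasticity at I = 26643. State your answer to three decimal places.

0.286

At I = 26643: Q = 51.084.
dQ/dI = 14.63/I = 0.000549112 at this income.
η = (dQ/dI)·(I/Q) = 0.000549112 × (26643/51.084) = 0.286.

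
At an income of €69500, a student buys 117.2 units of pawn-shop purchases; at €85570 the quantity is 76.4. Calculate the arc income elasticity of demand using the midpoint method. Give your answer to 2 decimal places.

-2.03

ΔQ = 76.4 − 117.2 = -40.8; midpoint Q̄ = (117.2 + 76.4)/2 = 96.8.
ΔI = 85570 − 69500 = 16070; midpoint Ī = (69500 + 85570)/2 = 77535.
η = (ΔQ/Q̄) ÷ (ΔI/Ī) = (-40.8/96.8) ÷ (16070/77535) = -2.03.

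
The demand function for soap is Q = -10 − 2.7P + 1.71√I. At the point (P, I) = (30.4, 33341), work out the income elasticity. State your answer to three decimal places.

At P = 30.4, I = 33341: Q = 220.158.
Holding P constant, ∂Q/∂I = 1.71/(2√I) = 0.00468249.
η_I = (∂Q/∂I)·(I/Q) = 0.00468249 × (33341/220.158) = 0.709.

0.709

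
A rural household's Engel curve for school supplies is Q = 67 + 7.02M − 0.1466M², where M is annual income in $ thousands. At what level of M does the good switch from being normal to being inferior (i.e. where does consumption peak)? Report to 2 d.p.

dQ/dM = 7.02 − 0.2932M.
The good is inferior where dQ/dM < 0. Setting dQ/dM = 0 gives M = 7.02 / 0.2932 = 23.94.

23.94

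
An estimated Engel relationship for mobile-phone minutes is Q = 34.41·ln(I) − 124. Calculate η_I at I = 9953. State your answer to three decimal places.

0.179

At I = 9953: Q = 192.766.
dQ/dI = 34.41/I = 0.00345725 at this income.
η = (dQ/dI)·(I/Q) = 0.00345725 × (9953/192.766) = 0.179.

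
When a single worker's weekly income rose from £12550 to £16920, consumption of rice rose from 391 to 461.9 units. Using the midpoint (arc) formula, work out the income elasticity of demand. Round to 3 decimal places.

0.561

ΔQ = 461.9 − 391 = 70.9; midpoint Q̄ = (391 + 461.9)/2 = 426.45.
ΔI = 16920 − 12550 = 4370; midpoint Ī = (12550 + 16920)/2 = 14735.
η = (ΔQ/Q̄) ÷ (ΔI/Ī) = (70.9/426.45) ÷ (4370/14735) = 0.561.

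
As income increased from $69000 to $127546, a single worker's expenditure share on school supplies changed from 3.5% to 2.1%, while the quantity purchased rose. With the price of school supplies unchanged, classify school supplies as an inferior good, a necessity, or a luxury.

Quantity rises but the budget share falls as income rises, so 0 < η < 1.

necessity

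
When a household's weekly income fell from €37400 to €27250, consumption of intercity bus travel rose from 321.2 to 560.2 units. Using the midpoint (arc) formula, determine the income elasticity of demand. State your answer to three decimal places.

-1.727

ΔQ = 560.2 − 321.2 = 239; midpoint Q̄ = (321.2 + 560.2)/2 = 440.7.
ΔI = 27250 − 37400 = -10150; midpoint Ī = (37400 + 27250)/2 = 32325.
η = (ΔQ/Q̄) ÷ (ΔI/Ī) = (239/440.7) ÷ (-10150/32325) = -1.727.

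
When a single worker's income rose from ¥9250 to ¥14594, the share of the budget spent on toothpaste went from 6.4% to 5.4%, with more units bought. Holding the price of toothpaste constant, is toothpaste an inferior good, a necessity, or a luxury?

Quantity rises but the budget share falls as income rises, so 0 < η < 1.

necessity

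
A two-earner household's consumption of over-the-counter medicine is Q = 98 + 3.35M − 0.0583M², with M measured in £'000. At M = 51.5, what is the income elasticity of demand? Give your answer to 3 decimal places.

At M = 51.5: Q = 115.8988.
dQ/dM = 3.35 − 0.1166M = -2.65490.
η = (dQ/dM)·(M/Q) = -2.65490 × (51.5/115.8988) = -1.180.

-1.180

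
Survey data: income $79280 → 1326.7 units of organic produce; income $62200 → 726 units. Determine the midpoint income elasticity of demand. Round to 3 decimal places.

2.424

ΔQ = 726 − 1326.7 = -600.7; midpoint Q̄ = (1326.7 + 726)/2 = 1026.35.
ΔI = 62200 − 79280 = -17080; midpoint Ī = (79280 + 62200)/2 = 70740.
η = (ΔQ/Q̄) ÷ (ΔI/Ī) = (-600.7/1026.35) ÷ (-17080/70740) = 2.424.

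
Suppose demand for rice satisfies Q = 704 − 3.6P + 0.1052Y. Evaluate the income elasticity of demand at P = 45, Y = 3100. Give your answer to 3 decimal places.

At P = 45, Y = 3100: Q = 868.120.
Holding P constant, ∂Q/∂Y = 0.1052.
η_Y = (∂Q/∂Y)·(Y/Q) = 0.1052 × (3100/868.120) = 0.376.

0.376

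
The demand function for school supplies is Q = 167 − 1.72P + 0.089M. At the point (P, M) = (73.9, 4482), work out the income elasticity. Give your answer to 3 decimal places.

0.909

At P = 73.9, M = 4482: Q = 438.790.
Holding P constant, ∂Q/∂M = 0.089.
η_M = (∂Q/∂M)·(M/Q) = 0.089 × (4482/438.790) = 0.909.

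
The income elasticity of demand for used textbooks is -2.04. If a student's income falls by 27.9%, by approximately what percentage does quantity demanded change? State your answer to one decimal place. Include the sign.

56.9%

%ΔQ ≈ η × %ΔI = -2.04 × (-27.9%) = 56.9%.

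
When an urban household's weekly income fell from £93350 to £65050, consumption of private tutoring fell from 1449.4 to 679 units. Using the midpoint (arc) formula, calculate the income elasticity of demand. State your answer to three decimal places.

2.026

ΔQ = 679 − 1449.4 = -770.4; midpoint Q̄ = (1449.4 + 679)/2 = 1064.2.
ΔI = 65050 − 93350 = -28300; midpoint Ī = (93350 + 65050)/2 = 79200.
η = (ΔQ/Q̄) ÷ (ΔI/Ī) = (-770.4/1064.2) ÷ (-28300/79200) = 2.026.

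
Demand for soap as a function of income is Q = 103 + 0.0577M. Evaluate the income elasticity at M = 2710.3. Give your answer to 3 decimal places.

0.603

At M = 2710.3: Q = 259.384.
dQ/dM = 0.0577.
η = (dQ/dM)·(M/Q) = 0.0577 × (2710.3/259.384) = 0.603.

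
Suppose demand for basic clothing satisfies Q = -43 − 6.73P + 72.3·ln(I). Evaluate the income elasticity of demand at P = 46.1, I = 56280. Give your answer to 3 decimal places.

At P = 46.1, I = 56280: Q = 437.571.
Holding P constant, ∂Q/∂I = 72.3/I = 0.00128465.
η_I = (∂Q/∂I)·(I/Q) = 0.00128465 × (56280/437.571) = 0.165.

0.165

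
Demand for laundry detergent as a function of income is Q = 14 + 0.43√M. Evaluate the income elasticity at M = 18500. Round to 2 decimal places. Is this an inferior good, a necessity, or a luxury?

At M = 18500: Q = 72.486.
dQ/dM = 0.43/(2√M) = 0.00158071 at this income.
η = (dQ/dM)·(M/Q) = 0.00158071 × (18500/72.486) = 0.40.
Since 0 < η < 1, the good is a necessity.

0.40 (necessity)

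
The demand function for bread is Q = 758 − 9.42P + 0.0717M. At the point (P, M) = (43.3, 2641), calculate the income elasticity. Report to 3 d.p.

0.351

At P = 43.3, M = 2641: Q = 539.474.
Holding P constant, ∂Q/∂M = 0.0717.
η_M = (∂Q/∂M)·(M/Q) = 0.0717 × (2641/539.474) = 0.351.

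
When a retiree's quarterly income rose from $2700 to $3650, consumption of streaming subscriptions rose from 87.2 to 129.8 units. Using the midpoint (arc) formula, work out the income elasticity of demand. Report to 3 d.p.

1.312

ΔQ = 129.8 − 87.2 = 42.6; midpoint Q̄ = (87.2 + 129.8)/2 = 108.5.
ΔI = 3650 − 2700 = 950; midpoint Ī = (2700 + 3650)/2 = 3175.
η = (ΔQ/Q̄) ÷ (ΔI/Ī) = (42.6/108.5) ÷ (950/3175) = 1.312.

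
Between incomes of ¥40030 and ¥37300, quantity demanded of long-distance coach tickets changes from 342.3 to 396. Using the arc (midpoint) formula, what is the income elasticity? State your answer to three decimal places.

ΔQ = 396 − 342.3 = 53.7; midpoint Q̄ = (342.3 + 396)/2 = 369.15.
ΔI = 37300 − 40030 = -2730; midpoint Ī = (40030 + 37300)/2 = 38665.
η = (ΔQ/Q̄) ÷ (ΔI/Ī) = (53.7/369.15) ÷ (-2730/38665) = -2.060.

-2.060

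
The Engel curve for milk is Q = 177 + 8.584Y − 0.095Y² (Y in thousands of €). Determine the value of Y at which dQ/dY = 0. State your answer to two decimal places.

dQ/dY = 8.584 − 0.19Y.
The good is inferior where dQ/dY < 0. Setting dQ/dY = 0 gives Y = 8.584 / 0.19 = 45.18.

45.18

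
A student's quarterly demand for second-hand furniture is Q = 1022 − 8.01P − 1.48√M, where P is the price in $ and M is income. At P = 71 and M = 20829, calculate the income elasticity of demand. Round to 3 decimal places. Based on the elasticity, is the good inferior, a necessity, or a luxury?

-0.446 (inferior good)

At P = 71, M = 20829: Q = 239.693.
Holding P constant, ∂Q/∂M = -1.48/(2√M) = -0.0051274.
η_M = (∂Q/∂M)·(M/Q) = -0.0051274 × (20829/239.693) = -0.446.
Since η < 0, this is an inferior good.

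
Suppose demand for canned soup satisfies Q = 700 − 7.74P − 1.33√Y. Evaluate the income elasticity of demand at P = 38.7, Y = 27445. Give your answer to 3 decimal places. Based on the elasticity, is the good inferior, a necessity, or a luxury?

At P = 38.7, Y = 27445: Q = 180.127.
Holding P constant, ∂Q/∂Y = -1.33/(2√Y) = -0.00401412.
η_Y = (∂Q/∂Y)·(Y/Q) = -0.00401412 × (27445/180.127) = -0.612.
Since η < 0, this is an inferior good.

-0.612 (inferior good)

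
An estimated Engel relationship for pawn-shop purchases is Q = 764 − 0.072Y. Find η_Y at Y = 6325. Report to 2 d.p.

-1.48

At Y = 6325: Q = 308.600.
dQ/dY = −0.072.
η = (dQ/dY)·(Y/Q) = -0.072 × (6325/308.600) = -1.48.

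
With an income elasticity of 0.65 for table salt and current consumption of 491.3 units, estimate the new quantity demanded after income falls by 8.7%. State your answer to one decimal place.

%ΔQ ≈ η × %ΔI = 0.65 × (-8.7%) = -5.655%.
New Q ≈ 491.3 × (1 − 0.05655) = 463.5.

463.5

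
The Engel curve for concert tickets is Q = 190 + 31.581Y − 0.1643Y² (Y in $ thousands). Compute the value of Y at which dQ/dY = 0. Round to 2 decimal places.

dQ/dY = 31.581 − 0.3286Y.
The good is inferior where dQ/dY < 0. Setting dQ/dY = 0 gives Y = 31.581 / 0.3286 = 96.11.

96.11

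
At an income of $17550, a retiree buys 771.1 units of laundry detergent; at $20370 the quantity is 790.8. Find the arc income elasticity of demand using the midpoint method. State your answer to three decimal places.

ΔQ = 790.8 − 771.1 = 19.7; midpoint Q̄ = (771.1 + 790.8)/2 = 780.95.
ΔI = 20370 − 17550 = 2820; midpoint Ī = (17550 + 20370)/2 = 18960.
η = (ΔQ/Q̄) ÷ (ΔI/Ī) = (19.7/780.95) ÷ (2820/18960) = 0.170.

0.170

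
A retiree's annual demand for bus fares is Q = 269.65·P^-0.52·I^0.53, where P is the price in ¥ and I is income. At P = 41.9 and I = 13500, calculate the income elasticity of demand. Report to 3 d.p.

0.530

For a multiplicative demand Q = A·P^α·I^β, the income elasticity is β everywhere.
Here β = 0.53, so η = 0.530.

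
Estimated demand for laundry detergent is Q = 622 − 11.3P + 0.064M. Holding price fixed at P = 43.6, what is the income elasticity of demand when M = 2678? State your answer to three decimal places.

At P = 43.6, M = 2678: Q = 300.712.
Holding P constant, ∂Q/∂M = 0.064.
η_M = (∂Q/∂M)·(M/Q) = 0.064 × (2678/300.712) = 0.570.

0.570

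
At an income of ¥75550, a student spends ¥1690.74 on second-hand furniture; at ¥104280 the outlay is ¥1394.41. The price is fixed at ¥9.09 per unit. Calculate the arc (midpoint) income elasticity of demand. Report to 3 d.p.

With a constant price, Q₁ = 1690.74/9.09 = 186.000 and Q₂ = 1394.41/9.09 = 153.400 (equivalently, work directly with expenditure since P cancels).
Midpoint %ΔQ = (1394.41 − 1690.74)/1542.58 = -0.19210; midpoint %ΔI = (104280 − 75550)/89915 = 0.31952.
η = -0.19210 / 0.31952 = -0.601.

-0.601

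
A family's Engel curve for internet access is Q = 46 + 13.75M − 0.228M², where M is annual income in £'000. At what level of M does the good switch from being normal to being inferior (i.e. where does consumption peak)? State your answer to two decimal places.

30.15

dQ/dM = 13.75 − 0.456M.
The good is inferior where dQ/dM < 0. Setting dQ/dM = 0 gives M = 13.75 / 0.456 = 30.15.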